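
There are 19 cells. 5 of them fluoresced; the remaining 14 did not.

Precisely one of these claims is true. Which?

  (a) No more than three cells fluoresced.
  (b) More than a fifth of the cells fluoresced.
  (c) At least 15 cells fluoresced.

(b)

|A| = 19, |A ∩ B| = 5, |A ∖ B| = 14.
(a) requires |A ∩ B| ≤ 3: false.
(b) requires |A ∩ B| / |A| > 1/5: true.
(c) requires |A ∩ B| ≥ 15: false.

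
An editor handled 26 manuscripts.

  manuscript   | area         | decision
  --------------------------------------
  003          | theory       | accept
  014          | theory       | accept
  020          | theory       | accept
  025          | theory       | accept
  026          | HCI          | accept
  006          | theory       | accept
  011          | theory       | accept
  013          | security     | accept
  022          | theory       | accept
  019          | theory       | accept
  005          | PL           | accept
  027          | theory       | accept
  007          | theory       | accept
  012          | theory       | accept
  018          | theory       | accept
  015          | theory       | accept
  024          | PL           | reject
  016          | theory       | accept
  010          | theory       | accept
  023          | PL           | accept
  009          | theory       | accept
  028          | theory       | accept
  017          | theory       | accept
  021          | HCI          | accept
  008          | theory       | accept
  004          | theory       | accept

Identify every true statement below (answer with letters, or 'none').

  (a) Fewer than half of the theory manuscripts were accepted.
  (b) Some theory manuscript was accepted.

|A| = 20, |A ∩ B| = 20, |A ∖ B| = 0.
(a) |A ∩ B| < |A ∖ B|: fails.
(b) A ∩ B ≠ ∅ (|A ∩ B| ≥ 1): holds.

(b)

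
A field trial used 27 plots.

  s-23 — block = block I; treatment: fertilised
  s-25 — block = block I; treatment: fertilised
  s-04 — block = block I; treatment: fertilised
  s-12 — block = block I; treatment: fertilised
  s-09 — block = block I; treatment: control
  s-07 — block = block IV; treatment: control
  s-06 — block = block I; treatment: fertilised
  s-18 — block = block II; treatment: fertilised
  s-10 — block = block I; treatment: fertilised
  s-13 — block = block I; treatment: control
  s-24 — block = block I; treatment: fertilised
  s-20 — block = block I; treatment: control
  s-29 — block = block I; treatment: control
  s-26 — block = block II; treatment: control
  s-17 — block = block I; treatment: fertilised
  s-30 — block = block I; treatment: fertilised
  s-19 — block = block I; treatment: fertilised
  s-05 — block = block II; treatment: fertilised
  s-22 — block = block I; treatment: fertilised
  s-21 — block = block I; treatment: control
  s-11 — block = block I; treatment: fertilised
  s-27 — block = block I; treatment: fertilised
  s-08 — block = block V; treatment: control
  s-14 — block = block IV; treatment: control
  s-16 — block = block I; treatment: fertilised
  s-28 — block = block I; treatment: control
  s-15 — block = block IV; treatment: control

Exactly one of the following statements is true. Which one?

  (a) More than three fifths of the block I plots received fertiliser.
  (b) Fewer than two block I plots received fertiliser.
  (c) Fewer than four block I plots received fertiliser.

(a)

|A| = 20, |A ∩ B| = 14, |A ∖ B| = 6.
(a) requires |A ∩ B| / |A| > 3/5: true.
(b) requires |A ∩ B| < 2: false.
(c) requires |A ∩ B| < 4: false.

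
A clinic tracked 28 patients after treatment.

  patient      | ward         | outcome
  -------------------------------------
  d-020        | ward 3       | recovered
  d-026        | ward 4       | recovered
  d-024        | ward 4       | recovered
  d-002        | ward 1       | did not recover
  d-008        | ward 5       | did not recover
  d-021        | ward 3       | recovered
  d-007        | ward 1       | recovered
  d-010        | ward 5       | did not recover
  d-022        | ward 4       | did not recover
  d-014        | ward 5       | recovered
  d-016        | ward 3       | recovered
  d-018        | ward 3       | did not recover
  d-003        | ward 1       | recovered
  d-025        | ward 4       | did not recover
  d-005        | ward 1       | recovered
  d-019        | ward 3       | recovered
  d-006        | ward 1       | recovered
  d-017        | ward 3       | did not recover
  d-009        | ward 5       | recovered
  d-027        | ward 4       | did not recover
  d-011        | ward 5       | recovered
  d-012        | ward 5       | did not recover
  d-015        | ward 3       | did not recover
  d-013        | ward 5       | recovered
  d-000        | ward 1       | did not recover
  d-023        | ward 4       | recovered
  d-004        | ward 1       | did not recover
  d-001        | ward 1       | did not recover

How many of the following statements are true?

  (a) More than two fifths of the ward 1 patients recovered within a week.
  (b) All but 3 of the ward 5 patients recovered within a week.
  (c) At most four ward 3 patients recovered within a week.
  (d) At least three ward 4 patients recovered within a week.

(a) ward 1: |A| = 8, |A ∩ B| = 4; needs |A ∩ B| / |A| > 2/5 — true.
(b) ward 5: |A| = 7, |A ∩ B| = 4; needs |A ∖ B| = 3 — true.
(c) ward 3: |A| = 7, |A ∩ B| = 4; needs |A ∩ B| ≤ 4 — true.
(d) ward 4: |A| = 6, |A ∩ B| = 3; needs |A ∩ B| ≥ 3 — true.

4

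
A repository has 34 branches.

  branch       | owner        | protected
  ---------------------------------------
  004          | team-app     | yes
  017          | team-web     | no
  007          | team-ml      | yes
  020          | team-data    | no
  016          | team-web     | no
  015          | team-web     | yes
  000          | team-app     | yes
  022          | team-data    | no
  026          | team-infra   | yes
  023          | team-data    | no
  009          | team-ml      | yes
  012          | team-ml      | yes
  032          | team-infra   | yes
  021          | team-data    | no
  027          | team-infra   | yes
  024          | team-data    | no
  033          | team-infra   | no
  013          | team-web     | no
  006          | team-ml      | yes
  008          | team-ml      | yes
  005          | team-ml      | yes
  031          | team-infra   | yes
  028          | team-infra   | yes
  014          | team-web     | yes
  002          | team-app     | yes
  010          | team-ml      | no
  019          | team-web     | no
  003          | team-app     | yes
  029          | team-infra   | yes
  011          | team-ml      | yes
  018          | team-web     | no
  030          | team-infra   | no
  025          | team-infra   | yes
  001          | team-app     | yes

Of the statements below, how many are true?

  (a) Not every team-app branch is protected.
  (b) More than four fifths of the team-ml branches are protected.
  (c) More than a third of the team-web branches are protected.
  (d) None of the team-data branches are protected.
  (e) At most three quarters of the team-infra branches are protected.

2

(a) team-app: |A| = 5, |A ∩ B| = 5; needs A ⊄ B (|A ∖ B| ≥ 1) — false.
(b) team-ml: |A| = 8, |A ∩ B| = 7; needs |A ∩ B| / |A| > 4/5 — true.
(c) team-web: |A| = 7, |A ∩ B| = 2; needs |A ∩ B| / |A| > 1/3 — false.
(d) team-data: |A| = 5, |A ∩ B| = 0; needs A ∩ B = ∅ (|A ∩ B| = 0) — true.
(e) team-infra: |A| = 9, |A ∩ B| = 7; needs |A ∩ B| / |A| ≤ 3/4 — false.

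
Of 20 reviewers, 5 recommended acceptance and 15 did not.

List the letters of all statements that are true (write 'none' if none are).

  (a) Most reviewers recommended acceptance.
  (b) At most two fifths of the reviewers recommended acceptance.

|A| = 20, |A ∩ B| = 5, |A ∖ B| = 15.
(a) |A ∩ B| > |A ∖ B|: fails.
(b) |A ∩ B| / |A| ≤ 2/5: holds.

(b)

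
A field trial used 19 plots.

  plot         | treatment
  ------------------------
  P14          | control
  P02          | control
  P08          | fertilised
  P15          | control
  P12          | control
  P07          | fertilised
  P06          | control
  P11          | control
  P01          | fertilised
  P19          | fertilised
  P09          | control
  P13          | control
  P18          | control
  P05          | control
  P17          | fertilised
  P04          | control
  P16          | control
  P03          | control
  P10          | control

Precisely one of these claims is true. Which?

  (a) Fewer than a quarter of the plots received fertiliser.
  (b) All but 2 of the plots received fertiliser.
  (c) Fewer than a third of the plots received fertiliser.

|A| = 19, |A ∩ B| = 5, |A ∖ B| = 14.
(a) requires |A ∩ B| / |A| < 1/4: false.
(b) requires |A ∖ B| = 2: false.
(c) requires |A ∩ B| / |A| < 1/3: true.

(c)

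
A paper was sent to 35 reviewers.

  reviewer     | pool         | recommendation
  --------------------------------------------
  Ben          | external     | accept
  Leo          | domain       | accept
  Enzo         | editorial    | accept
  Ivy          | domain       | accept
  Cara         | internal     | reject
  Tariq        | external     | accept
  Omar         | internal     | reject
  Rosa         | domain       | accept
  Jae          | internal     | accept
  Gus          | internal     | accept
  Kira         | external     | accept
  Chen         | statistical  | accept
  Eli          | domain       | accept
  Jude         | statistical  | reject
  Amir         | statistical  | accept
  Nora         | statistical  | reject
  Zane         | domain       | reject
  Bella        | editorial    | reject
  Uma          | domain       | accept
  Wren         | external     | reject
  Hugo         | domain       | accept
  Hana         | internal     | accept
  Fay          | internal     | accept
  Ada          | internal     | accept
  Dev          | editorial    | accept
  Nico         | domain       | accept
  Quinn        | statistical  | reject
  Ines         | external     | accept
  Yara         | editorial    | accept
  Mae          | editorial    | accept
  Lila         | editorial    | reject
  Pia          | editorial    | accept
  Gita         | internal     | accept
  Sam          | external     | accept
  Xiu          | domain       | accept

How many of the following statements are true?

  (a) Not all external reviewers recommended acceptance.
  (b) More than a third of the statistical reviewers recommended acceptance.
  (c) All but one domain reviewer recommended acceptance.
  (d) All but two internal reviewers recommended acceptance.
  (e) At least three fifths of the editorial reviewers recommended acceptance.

(a) external: |A| = 6, |A ∩ B| = 5; needs A ⊄ B (|A ∖ B| ≥ 1) — true.
(b) statistical: |A| = 5, |A ∩ B| = 2; needs |A ∩ B| / |A| > 1/3 — true.
(c) domain: |A| = 9, |A ∩ B| = 8; needs |A ∖ B| = 1 — true.
(d) internal: |A| = 8, |A ∩ B| = 6; needs |A ∖ B| = 2 — true.
(e) editorial: |A| = 7, |A ∩ B| = 5; needs |A ∩ B| / |A| ≥ 3/5 — true.

5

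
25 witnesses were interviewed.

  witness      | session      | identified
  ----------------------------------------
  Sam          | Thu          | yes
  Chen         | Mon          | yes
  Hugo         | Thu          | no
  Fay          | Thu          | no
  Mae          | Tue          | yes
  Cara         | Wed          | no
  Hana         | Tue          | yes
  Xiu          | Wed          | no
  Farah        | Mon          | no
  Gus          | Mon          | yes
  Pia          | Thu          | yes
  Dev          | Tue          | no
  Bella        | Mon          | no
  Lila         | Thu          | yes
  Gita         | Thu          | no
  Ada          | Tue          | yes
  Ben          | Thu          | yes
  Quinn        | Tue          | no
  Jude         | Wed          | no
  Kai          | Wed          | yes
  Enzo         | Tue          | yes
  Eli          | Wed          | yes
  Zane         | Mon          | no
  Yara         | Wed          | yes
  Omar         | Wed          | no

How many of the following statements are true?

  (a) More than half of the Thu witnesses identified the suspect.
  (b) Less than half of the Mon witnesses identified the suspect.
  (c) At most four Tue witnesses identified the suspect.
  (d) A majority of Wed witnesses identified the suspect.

(a) Thu: |A| = 7, |A ∩ B| = 4; needs |A ∩ B| > |A ∖ B| — true.
(b) Mon: |A| = 5, |A ∩ B| = 2; needs |A ∩ B| < |A ∖ B| — true.
(c) Tue: |A| = 6, |A ∩ B| = 4; needs |A ∩ B| ≤ 4 — true.
(d) Wed: |A| = 7, |A ∩ B| = 3; needs |A ∩ B| > |A ∖ B| — false.

3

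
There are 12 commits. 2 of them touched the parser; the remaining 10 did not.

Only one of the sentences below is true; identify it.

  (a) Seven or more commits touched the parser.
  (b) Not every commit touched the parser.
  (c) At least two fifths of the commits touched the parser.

(b)

|A| = 12, |A ∩ B| = 2, |A ∖ B| = 10.
(a) requires |A ∩ B| ≥ 7: false.
(b) requires A ⊄ B (|A ∖ B| ≥ 1): true.
(c) requires |A ∩ B| / |A| ≥ 2/5: false.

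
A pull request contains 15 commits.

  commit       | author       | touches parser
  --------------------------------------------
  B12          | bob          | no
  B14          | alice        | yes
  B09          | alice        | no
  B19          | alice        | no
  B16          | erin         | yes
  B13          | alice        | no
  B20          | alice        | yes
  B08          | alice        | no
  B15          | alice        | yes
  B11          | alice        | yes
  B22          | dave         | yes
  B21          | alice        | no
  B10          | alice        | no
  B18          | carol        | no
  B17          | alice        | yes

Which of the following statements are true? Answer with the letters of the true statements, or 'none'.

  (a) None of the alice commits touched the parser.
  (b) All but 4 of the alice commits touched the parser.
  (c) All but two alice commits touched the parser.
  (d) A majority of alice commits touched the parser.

none

|A| = 11, |A ∩ B| = 5, |A ∖ B| = 6.
(a) A ∩ B = ∅ (|A ∩ B| = 0): fails.
(b) |A ∖ B| = 4: fails.
(c) |A ∖ B| = 2: fails.
(d) |A ∩ B| > |A ∖ B|: fails.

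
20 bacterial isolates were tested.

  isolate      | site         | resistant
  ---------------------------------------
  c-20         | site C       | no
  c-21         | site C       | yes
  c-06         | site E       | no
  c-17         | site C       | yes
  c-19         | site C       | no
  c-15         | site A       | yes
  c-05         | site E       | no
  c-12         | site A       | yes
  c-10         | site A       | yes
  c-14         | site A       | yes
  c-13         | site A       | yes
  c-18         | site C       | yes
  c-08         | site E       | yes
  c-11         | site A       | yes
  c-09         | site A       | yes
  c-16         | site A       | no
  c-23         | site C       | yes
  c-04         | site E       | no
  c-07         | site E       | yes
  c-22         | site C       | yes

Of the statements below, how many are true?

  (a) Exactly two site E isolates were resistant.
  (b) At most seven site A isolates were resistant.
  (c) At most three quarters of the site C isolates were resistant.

(a) site E: |A| = 5, |A ∩ B| = 2; needs |A ∩ B| = 2 — true.
(b) site A: |A| = 8, |A ∩ B| = 7; needs |A ∩ B| ≤ 7 — true.
(c) site C: |A| = 7, |A ∩ B| = 5; needs |A ∩ B| / |A| ≤ 3/4 — true.

3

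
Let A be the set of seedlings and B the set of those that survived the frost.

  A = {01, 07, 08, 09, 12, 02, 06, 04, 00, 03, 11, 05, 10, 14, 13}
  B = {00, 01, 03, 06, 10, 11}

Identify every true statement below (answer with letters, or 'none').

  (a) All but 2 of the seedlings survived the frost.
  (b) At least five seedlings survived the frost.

(b)

|A| = 15, |A ∩ B| = 6, |A ∖ B| = 9.
(a) |A ∖ B| = 2: fails.
(b) |A ∩ B| ≥ 5: holds.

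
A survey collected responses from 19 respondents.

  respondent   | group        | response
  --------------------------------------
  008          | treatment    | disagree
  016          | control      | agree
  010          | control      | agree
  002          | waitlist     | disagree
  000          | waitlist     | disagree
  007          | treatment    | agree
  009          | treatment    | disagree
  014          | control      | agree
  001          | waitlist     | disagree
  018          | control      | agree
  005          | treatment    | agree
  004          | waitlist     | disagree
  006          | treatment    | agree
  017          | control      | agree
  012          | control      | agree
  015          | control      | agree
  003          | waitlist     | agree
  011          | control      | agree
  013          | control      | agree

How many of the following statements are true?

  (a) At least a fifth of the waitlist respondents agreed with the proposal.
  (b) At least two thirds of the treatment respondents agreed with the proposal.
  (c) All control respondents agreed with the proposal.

2

(a) waitlist: |A| = 5, |A ∩ B| = 1; needs |A ∩ B| / |A| ≥ 1/5 — true.
(b) treatment: |A| = 5, |A ∩ B| = 3; needs |A ∩ B| / |A| ≥ 2/3 — false.
(c) control: |A| = 9, |A ∩ B| = 9; needs A ⊆ B, i.e. every element of A is in B (|A ∖ B| = 0) — true.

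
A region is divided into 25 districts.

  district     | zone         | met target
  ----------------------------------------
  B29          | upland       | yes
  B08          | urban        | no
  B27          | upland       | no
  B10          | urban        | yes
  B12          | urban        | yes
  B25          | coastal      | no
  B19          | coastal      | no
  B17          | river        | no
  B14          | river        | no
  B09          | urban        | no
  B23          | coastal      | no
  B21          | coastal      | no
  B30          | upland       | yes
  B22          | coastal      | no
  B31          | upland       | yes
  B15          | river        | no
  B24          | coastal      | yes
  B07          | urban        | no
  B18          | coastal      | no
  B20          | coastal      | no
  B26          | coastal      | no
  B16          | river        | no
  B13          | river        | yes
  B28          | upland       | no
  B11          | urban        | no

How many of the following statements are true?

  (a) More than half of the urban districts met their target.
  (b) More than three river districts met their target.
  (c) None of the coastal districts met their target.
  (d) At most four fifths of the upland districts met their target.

1

(a) urban: |A| = 6, |A ∩ B| = 2; needs |A ∩ B| > |A ∖ B| — false.
(b) river: |A| = 5, |A ∩ B| = 1; needs |A ∩ B| > 3 — false.
(c) coastal: |A| = 9, |A ∩ B| = 1; needs A ∩ B = ∅ (|A ∩ B| = 0) — false.
(d) upland: |A| = 5, |A ∩ B| = 3; needs |A ∩ B| / |A| ≤ 4/5 — true.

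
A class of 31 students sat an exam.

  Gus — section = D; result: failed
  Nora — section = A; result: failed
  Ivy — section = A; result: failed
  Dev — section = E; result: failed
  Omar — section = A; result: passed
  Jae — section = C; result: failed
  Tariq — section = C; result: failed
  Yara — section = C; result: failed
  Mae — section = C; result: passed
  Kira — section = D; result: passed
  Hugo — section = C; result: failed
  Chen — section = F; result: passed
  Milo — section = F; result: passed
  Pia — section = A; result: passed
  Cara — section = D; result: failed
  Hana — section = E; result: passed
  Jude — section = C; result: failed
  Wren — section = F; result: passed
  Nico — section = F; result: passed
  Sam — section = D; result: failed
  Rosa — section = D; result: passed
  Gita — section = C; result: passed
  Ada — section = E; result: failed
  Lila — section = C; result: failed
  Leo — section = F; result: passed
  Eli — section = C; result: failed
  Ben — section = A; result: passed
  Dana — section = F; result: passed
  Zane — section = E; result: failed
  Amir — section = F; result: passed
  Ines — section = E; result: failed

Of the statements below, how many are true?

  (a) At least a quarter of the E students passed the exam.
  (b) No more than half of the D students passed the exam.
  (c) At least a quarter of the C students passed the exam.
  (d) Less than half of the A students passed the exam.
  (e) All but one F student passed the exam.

1

(a) E: |A| = 5, |A ∩ B| = 1; needs |A ∩ B| / |A| ≥ 1/4 — false.
(b) D: |A| = 5, |A ∩ B| = 2; needs |A ∩ B| ≤ |A ∖ B| — true.
(c) C: |A| = 9, |A ∩ B| = 2; needs |A ∩ B| / |A| ≥ 1/4 — false.
(d) A: |A| = 5, |A ∩ B| = 3; needs |A ∩ B| < |A ∖ B| — false.
(e) F: |A| = 7, |A ∩ B| = 7; needs |A ∖ B| = 1 — false.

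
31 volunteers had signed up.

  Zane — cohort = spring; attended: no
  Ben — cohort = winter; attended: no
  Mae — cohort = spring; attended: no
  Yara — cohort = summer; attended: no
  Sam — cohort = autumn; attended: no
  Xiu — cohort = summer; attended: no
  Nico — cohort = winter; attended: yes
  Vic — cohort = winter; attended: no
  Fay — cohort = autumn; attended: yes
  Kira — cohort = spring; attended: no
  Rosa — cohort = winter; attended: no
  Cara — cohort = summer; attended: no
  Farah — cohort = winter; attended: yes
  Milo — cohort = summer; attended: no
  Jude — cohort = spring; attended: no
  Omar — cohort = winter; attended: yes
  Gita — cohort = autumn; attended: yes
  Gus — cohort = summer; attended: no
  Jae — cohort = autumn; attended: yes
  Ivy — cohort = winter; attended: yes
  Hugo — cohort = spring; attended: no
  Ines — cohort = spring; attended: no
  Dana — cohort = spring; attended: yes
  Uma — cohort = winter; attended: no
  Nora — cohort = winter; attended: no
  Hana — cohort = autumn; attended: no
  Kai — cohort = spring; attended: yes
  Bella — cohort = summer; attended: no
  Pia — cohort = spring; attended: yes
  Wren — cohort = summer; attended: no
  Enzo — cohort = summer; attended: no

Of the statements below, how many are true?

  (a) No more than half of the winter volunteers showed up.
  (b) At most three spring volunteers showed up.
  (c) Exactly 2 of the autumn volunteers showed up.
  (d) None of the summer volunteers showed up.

(a) winter: |A| = 9, |A ∩ B| = 4; needs |A ∩ B| ≤ |A ∖ B| — true.
(b) spring: |A| = 9, |A ∩ B| = 3; needs |A ∩ B| ≤ 3 — true.
(c) autumn: |A| = 5, |A ∩ B| = 3; needs |A ∩ B| = 2 — false.
(d) summer: |A| = 8, |A ∩ B| = 0; needs A ∩ B = ∅ (|A ∩ B| = 0) — true.

3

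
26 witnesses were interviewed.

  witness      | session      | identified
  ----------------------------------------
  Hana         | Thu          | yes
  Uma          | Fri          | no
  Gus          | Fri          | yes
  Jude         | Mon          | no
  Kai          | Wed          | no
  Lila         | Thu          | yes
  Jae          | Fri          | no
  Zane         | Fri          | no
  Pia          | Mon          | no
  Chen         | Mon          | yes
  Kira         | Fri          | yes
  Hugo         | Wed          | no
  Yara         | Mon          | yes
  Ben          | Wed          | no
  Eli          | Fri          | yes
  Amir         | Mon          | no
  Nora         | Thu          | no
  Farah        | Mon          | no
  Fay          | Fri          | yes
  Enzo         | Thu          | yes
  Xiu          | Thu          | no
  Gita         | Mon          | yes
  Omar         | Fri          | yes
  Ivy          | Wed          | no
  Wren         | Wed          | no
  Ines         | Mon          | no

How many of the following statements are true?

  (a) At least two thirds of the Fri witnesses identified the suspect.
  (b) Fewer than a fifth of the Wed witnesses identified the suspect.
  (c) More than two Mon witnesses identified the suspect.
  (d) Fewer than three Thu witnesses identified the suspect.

(a) Fri: |A| = 8, |A ∩ B| = 5; needs |A ∩ B| / |A| ≥ 2/3 — false.
(b) Wed: |A| = 5, |A ∩ B| = 0; needs |A ∩ B| / |A| < 1/5 — true.
(c) Mon: |A| = 8, |A ∩ B| = 3; needs |A ∩ B| > 2 — true.
(d) Thu: |A| = 5, |A ∩ B| = 3; needs |A ∩ B| < 3 — false.

2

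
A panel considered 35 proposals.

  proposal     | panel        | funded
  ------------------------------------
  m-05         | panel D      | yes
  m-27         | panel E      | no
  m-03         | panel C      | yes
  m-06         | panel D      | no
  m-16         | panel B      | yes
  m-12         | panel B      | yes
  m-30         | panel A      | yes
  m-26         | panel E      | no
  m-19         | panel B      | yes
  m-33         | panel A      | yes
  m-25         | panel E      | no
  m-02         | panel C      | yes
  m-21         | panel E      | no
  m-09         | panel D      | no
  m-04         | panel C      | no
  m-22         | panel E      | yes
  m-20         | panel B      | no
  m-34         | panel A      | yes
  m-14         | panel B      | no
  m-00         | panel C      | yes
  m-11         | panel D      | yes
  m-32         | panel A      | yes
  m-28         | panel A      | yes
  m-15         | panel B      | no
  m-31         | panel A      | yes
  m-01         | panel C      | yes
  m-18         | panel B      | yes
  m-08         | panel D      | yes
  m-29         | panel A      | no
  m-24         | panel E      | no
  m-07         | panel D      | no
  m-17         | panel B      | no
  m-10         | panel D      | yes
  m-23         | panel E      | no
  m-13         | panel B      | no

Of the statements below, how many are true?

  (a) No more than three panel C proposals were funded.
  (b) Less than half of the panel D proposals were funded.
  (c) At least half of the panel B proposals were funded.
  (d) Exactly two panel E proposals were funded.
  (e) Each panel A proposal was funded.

(a) panel C: |A| = 5, |A ∩ B| = 4; needs |A ∩ B| ≤ 3 — false.
(b) panel D: |A| = 7, |A ∩ B| = 4; needs |A ∩ B| < |A ∖ B| — false.
(c) panel B: |A| = 9, |A ∩ B| = 4; needs |A ∩ B| ≥ |A ∖ B| — false.
(d) panel E: |A| = 7, |A ∩ B| = 1; needs |A ∩ B| = 2 — false.
(e) panel A: |A| = 7, |A ∩ B| = 6; needs A ⊆ B, i.e. every element of A is in B (|A ∖ B| = 0) — false.

0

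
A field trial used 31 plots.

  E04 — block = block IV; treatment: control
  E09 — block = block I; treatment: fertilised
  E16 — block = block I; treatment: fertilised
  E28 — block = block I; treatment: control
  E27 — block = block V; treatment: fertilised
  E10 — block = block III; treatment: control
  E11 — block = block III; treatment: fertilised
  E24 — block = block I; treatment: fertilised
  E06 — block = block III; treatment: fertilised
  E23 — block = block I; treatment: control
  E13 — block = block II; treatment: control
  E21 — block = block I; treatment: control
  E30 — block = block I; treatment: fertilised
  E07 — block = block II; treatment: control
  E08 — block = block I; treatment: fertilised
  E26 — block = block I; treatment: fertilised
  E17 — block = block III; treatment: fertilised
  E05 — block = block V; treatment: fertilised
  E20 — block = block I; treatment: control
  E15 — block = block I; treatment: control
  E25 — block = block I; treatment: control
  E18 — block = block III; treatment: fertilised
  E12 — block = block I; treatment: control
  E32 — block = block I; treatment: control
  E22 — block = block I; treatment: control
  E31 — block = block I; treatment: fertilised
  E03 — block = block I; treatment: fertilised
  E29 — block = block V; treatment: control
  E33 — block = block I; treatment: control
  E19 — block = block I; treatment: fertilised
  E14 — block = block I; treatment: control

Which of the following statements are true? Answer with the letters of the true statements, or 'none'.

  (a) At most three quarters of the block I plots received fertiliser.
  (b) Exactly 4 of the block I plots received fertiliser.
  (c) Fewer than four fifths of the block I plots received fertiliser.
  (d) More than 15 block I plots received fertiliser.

|A| = 20, |A ∩ B| = 9, |A ∖ B| = 11.
(a) |A ∩ B| / |A| ≤ 3/4: holds.
(b) |A ∩ B| = 4: fails.
(c) |A ∩ B| / |A| < 4/5: holds.
(d) |A ∩ B| > 15: fails.

(a), (c)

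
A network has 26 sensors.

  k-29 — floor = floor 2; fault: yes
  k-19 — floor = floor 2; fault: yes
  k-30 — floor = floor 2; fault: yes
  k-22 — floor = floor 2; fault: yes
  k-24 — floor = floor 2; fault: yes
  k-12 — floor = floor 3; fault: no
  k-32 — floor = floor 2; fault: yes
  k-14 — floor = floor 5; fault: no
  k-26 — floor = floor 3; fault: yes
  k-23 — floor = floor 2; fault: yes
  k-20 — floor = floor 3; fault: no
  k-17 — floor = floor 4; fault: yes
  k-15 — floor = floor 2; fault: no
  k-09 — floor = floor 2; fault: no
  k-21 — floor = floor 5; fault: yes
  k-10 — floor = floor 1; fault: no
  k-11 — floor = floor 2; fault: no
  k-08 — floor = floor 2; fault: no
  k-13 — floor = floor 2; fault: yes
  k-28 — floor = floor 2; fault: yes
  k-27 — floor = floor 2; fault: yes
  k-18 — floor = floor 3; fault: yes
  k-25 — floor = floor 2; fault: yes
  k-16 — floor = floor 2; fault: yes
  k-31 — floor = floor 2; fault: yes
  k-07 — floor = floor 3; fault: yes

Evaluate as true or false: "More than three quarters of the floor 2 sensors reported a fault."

Truth condition: |A ∩ B| / |A| > 3/4.
|A| = 17, |A ∩ B| = 13, |A ∖ B| = 4.
|A ∩ B|/|A| = 13/17, so the statement is true.

True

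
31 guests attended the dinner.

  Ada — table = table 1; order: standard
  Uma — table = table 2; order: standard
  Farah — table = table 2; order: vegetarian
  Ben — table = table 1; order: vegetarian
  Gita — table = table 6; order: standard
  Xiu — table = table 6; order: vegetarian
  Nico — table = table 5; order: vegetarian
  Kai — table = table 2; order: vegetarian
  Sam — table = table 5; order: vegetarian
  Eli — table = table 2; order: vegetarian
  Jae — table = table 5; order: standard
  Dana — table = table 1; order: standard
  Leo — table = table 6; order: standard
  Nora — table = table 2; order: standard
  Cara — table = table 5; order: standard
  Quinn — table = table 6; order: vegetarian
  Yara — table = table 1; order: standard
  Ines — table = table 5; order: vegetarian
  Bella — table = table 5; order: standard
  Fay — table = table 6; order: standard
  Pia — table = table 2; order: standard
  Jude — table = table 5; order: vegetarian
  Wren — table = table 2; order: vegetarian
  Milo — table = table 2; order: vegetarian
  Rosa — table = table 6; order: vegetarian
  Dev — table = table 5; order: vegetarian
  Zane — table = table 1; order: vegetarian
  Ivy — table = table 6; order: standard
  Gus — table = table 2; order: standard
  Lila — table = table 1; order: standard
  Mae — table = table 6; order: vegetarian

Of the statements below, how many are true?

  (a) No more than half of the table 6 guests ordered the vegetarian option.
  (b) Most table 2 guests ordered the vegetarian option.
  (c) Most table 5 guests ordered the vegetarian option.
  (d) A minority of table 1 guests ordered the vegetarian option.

(a) table 6: |A| = 8, |A ∩ B| = 4; needs |A ∩ B| ≤ |A ∖ B| — true.
(b) table 2: |A| = 9, |A ∩ B| = 5; needs |A ∩ B| > |A ∖ B| — true.
(c) table 5: |A| = 8, |A ∩ B| = 5; needs |A ∩ B| > |A ∖ B| — true.
(d) table 1: |A| = 6, |A ∩ B| = 2; needs |A ∩ B| < |A ∖ B| — true.

4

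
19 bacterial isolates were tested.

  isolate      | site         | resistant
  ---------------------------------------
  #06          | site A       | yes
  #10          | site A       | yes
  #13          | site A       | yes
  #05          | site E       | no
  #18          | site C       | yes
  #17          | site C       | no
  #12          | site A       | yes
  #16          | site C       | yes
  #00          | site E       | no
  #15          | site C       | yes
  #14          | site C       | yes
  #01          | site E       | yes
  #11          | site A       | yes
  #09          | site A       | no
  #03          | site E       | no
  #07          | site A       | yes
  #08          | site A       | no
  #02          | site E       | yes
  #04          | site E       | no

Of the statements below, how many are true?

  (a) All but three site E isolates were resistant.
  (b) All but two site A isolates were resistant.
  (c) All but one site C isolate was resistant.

(a) site E: |A| = 6, |A ∩ B| = 2; needs |A ∖ B| = 3 — false.
(b) site A: |A| = 8, |A ∩ B| = 6; needs |A ∖ B| = 2 — true.
(c) site C: |A| = 5, |A ∩ B| = 4; needs |A ∖ B| = 1 — true.

2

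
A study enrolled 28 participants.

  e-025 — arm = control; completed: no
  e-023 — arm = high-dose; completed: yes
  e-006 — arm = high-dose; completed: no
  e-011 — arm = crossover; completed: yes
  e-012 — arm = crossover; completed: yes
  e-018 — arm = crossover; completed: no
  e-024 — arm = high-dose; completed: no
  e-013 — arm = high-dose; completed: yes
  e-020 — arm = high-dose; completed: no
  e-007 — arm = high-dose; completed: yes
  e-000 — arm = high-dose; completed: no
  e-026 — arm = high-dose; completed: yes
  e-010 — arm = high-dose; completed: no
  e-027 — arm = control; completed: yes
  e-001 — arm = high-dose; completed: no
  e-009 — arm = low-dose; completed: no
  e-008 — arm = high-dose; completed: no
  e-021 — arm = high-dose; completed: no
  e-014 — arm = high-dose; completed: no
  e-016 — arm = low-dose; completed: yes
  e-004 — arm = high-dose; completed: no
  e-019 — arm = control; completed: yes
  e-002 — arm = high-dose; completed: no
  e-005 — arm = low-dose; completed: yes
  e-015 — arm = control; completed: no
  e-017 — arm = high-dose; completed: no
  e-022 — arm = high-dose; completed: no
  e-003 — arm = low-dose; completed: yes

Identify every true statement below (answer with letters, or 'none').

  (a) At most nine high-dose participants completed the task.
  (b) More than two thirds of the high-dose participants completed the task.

|A| = 17, |A ∩ B| = 4, |A ∖ B| = 13.
(a) |A ∩ B| ≤ 9: holds.
(b) |A ∩ B| / |A| > 2/3: fails.

(a)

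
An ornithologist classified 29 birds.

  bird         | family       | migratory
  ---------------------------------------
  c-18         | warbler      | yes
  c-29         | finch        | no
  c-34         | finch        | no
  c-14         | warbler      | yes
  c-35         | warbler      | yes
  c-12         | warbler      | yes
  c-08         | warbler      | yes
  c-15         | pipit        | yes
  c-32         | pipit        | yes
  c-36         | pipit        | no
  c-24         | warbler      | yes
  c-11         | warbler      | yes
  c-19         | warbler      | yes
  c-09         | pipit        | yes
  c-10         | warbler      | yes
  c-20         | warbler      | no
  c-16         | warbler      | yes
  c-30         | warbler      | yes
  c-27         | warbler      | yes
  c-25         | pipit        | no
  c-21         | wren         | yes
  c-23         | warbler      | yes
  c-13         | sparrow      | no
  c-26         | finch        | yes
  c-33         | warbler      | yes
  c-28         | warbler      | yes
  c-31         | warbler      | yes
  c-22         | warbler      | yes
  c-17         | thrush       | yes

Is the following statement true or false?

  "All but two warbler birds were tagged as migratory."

False

The determiner here denotes the relation: |A ∖ B| = 2.
|A| = 18, |A ∩ B| = 17, |A ∖ B| = 1.
|A ∖ B| = 1, so the statement is false.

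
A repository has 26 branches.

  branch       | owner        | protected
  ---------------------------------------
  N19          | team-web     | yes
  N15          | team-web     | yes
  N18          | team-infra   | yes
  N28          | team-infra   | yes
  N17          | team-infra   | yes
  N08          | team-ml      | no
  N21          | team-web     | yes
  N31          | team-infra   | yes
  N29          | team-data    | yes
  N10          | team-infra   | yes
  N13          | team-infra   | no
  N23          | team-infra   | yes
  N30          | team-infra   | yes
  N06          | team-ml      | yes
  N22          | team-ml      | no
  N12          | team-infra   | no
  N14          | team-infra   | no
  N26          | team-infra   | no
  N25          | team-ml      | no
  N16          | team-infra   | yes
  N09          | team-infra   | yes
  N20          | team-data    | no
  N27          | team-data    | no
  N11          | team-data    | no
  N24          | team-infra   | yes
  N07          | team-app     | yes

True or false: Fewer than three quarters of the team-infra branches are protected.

'Fewer than three quarters of the team-infra branches are protected' holds iff |A ∩ B| / |A| < 3/4.
A (the restrictor) = {N18, N28, N17, N31, N10, N13, N23, N30, N12, N14, N26, N16, N09, N24}, |A| = 14.
A ∩ B = {N18, N28, N17, N31, N10, N23, N30, N16, N09, N24}, so |A ∩ B| = 10.
A ∖ B = {N13, N12, N14, N26}, so |A ∖ B| = 4.
|A ∩ B|/|A| = 10/14, so the statement is true.

True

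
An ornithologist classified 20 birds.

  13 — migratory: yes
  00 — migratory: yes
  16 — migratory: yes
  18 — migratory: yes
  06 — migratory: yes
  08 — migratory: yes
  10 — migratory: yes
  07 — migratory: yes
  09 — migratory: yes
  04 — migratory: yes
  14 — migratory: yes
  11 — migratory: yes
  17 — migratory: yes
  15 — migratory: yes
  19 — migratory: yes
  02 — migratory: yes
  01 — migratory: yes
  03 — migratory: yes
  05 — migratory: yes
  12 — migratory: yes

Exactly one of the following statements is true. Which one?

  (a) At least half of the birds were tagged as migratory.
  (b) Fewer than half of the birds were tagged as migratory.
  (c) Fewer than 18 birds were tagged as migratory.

|A| = 20, |A ∩ B| = 20, |A ∖ B| = 0.
(a) requires |A ∩ B| ≥ |A ∖ B|: true.
(b) requires |A ∩ B| < |A ∖ B|: false.
(c) requires |A ∩ B| < 18: false.

(a)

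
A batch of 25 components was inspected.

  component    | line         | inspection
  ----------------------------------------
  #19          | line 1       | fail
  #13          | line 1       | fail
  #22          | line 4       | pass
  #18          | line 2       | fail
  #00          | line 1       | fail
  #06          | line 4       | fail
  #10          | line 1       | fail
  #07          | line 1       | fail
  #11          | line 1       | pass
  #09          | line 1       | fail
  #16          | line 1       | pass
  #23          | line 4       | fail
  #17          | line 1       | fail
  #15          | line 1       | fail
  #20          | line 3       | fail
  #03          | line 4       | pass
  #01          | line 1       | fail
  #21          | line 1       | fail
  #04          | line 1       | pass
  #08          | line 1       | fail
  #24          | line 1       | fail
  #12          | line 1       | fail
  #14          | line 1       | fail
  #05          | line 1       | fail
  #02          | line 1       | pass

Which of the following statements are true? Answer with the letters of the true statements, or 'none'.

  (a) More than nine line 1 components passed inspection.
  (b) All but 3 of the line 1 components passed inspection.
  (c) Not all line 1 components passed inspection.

(c)

|A| = 19, |A ∩ B| = 4, |A ∖ B| = 15.
(a) |A ∩ B| > 9: fails.
(b) |A ∖ B| = 3: fails.
(c) A ⊄ B (|A ∖ B| ≥ 1): holds.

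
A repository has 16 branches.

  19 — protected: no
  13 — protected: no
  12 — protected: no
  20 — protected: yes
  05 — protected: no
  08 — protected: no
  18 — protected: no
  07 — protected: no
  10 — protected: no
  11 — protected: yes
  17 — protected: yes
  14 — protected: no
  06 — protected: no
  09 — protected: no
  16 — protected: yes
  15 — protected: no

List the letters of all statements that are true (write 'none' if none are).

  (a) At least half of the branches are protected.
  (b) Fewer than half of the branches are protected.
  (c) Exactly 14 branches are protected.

|A| = 16, |A ∩ B| = 4, |A ∖ B| = 12.
(a) |A ∩ B| ≥ |A ∖ B|: fails.
(b) |A ∩ B| < |A ∖ B|: holds.
(c) |A ∩ B| = 14: fails.

(b)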